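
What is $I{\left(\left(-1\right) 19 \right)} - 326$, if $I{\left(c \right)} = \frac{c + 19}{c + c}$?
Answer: $-326$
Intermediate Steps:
$I{\left(c \right)} = \frac{19 + c}{2 c}$
$I{\left(\left(-1\right) 19 \right)} - 326 = \frac{19 - 19}{2 \left(\left(-1\right) 19\right)} - 326 = \frac{19 - 19}{2 \left(-19\right)} - 326 = \frac{1}{2} \left(- \frac{1}{19}\right) 0 - 326 = 0 - 326 = -326$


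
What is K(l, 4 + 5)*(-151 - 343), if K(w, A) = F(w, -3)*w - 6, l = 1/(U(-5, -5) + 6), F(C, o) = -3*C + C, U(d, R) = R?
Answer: 3952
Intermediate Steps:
F(C, o) = -2*C
l = 1 (l = 1/(-5 + 6) = 1/1 = 1)
K(w, A) = -6 - 2*w² (K(w, A) = (-2*w)*w - 6 = -2*w² - 6 = -6 - 2*w²)
K(l, 4 + 5)*(-151 - 343) = (-6 - 2*1²)*(-151 - 343) = (-6 - 2*1)*(-494) = (-6 - 2)*(-494) = -8*(-494) = 3952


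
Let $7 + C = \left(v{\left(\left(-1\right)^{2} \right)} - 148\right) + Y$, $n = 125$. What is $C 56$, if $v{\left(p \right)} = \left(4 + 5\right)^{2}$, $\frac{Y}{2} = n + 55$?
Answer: $16016$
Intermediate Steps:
$Y = 360$ ($Y = 2 \left(125 + 55\right) = 2 \cdot 180 = 360$)
$v{\left(p \right)} = 81$ ($v{\left(p \right)} = 9^{2} = 81$)
$C = 286$ ($C = -7 + \left(\left(81 - 148\right) + 360\right) = -7 + \left(-67 + 360\right) = -7 + 293 = 286$)
$C 56 = 286 \cdot 56 = 16016$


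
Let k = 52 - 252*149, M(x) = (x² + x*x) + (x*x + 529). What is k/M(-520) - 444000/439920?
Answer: -1570428818/1487899257 ≈ -1.0555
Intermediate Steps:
M(x) = 529 + 3*x² (M(x) = (x² + x²) + (x² + 529) = 2*x² + (529 + x²) = 529 + 3*x²)
k = -37496 (k = 52 - 37548 = -37496)
k/M(-520) - 444000/439920 = -37496/(529 + 3*(-520)²) - 444000/439920 = -37496/(529 + 3*270400) - 444000*1/439920 = -37496/(529 + 811200) - 1850/1833 = -37496/811729 - 1850/1833 = -1570428818/1487899257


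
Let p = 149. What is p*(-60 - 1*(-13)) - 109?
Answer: -7112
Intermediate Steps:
p*(-60 - 1*(-13)) - 109 = 149*(-60 - 1*(-13)) - 109 = 149*(-60 + 13) - 109 = 149*(-47) - 109 = -7003 - 109 = -7112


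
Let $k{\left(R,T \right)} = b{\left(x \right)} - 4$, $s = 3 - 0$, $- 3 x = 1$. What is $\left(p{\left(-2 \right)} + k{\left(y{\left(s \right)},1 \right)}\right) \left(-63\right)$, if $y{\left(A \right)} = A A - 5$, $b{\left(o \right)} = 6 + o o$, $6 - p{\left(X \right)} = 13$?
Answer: $308$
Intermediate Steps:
$p{\left(X \right)} = -7$ ($p{\left(X \right)} = 6 - 13 = -7$)
$x = - \frac{1}{3}$ ($x = \left(- \frac{1}{3}\right) 1 = - \frac{1}{3} \approx -0.33333$)
$s = 3$ ($s = 3 + 0 = 3$)
$b{\left(o \right)} = 6 + o^{2}$
$y{\left(A \right)} = -5 + A^{2}$ ($y{\left(A \right)} = A^{2} - 5 = -5 + A^{2}$)
$k{\left(R,T \right)} = \frac{19}{9}$ ($k{\left(R,T \right)} = \left(6 + \left(- \frac{1}{3}\right)^{2}\right) - 4 = \left(6 + \frac{1}{9}\right) - 4 = \frac{55}{9} - 4 = \frac{19}{9}$)
$\left(p{\left(-2 \right)} + k{\left(y{\left(s \right)},1 \right)}\right) \left(-63\right) = \left(-7 + \frac{19}{9}\right) \left(-63\right) = \left(- \frac{44}{9}\right) \left(-63\right) = 308$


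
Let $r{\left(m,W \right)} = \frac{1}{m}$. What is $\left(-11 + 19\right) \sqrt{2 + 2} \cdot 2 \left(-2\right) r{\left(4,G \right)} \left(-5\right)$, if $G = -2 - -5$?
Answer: $80$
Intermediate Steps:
$G = 3$ ($G = -2 + 5 = 3$)
$\left(-11 + 19\right) \sqrt{2 + 2} \cdot 2 \left(-2\right) r{\left(4,G \right)} \left(-5\right) = \left(-11 + 19\right) \sqrt{2 + 2} \frac{2 \left(-2\right)}{4} \left(-5\right) = 8 \sqrt{4} \left(\left(-4\right) \frac{1}{4}\right) \left(-5\right) = 8 \cdot 2 \left(-1\right) \left(-5\right) = 8 \left(\left(-2\right) \left(-5\right)\right) = 8 \cdot 10 = 80$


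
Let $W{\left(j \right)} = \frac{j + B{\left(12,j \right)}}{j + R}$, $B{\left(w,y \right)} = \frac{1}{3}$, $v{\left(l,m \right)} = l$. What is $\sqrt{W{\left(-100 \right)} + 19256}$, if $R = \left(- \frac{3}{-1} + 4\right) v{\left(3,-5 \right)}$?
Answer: $\frac{\sqrt{1081661127}}{237} \approx 138.77$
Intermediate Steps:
$B{\left(w,y \right)} = \frac{1}{3}$
$R = 21$ ($R = \left(- \frac{3}{-1} + 4\right) 3 = \left(\left(-3\right) \left(-1\right) + 4\right) 3 = \left(3 + 4\right) 3 = 7 \cdot 3 = 21$)
$W{\left(j \right)} = \frac{\frac{1}{3} + j}{21 + j}$ ($W{\left(j \right)} = \frac{j + \frac{1}{3}}{j + 21} = \frac{\frac{1}{3} + j}{21 + j}$)
$\sqrt{W{\left(-100 \right)} + 19256} = \sqrt{\frac{\frac{1}{3} - 100}{21 - 100} + 19256} = \sqrt{\frac{1}{-79} \left(- \frac{299}{3}\right) + 19256} = \sqrt{\left(- \frac{1}{79}\right) \left(- \frac{299}{3}\right) + 19256} = \sqrt{\frac{299}{237} + 19256} = \sqrt{\frac{4563971}{237}} = \frac{\sqrt{1081661127}}{237}$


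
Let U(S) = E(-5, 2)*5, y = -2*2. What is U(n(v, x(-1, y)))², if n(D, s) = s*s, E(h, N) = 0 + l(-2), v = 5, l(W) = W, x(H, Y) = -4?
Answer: 100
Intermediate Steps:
y = -4
E(h, N) = -2 (E(h, N) = 0 - 2 = -2)
n(D, s) = s²
U(S) = -10 (U(S) = -2*5 = -10)
U(n(v, x(-1, y)))² = (-10)² = 100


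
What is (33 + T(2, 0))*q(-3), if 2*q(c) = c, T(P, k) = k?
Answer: -99/2 ≈ -49.500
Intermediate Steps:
q(c) = c/2
(33 + T(2, 0))*q(-3) = (33 + 0)*((1/2)*(-3)) = 33*(-3/2) = -99/2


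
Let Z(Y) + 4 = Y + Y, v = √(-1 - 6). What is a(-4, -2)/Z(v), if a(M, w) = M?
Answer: 4/11 + 2*I*√7/11 ≈ 0.36364 + 0.48105*I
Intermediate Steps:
v = I*√7 (v = √(-7) = I*√7 ≈ 2.6458*I)
Z(Y) = -4 + 2*Y (Z(Y) = -4 + (Y + Y) = -4 + 2*Y)
a(-4, -2)/Z(v) = -4/(-4 + 2*(I*√7)) = -4/(-4 + 2*I*√7)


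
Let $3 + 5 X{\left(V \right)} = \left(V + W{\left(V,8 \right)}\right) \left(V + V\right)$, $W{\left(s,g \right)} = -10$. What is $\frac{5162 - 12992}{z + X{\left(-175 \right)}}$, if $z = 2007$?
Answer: $- \frac{19575}{37391} \approx -0.52352$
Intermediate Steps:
$X{\left(V \right)} = - \frac{3}{5} + \frac{2 V \left(-10 + V\right)}{5}$ ($X{\left(V \right)} = - \frac{3}{5} + \frac{\left(V - 10\right) \left(V + V\right)}{5} = - \frac{3}{5} + \frac{\left(-10 + V\right) 2 V}{5} = - \frac{3}{5} + \frac{2 V \left(-10 + V\right)}{5}$)
$\frac{5162 - 12992}{z + X{\left(-175 \right)}} = \frac{5162 - 12992}{2007 - \left(- \frac{3497}{5} - 12250\right)} = \frac{5162 + \left(-19668 + 6676\right)}{2007 + \left(- \frac{3}{5} + 700 + \frac{2}{5} \cdot 30625\right)} = \frac{5162 - 12992}{2007 + \left(- \frac{3}{5} + 700 + 12250\right)} = - \frac{7830}{2007 + \frac{64747}{5}} = - \frac{7830}{\frac{74782}{5}} = \left(-7830\right) \frac{5}{74782} = - \frac{19575}{37391}$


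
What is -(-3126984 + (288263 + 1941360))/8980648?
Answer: 897361/8980648 ≈ 0.099922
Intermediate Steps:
-(-3126984 + (288263 + 1941360))/8980648 = -(-3126984 + 2229623)*(1/8980648) = -1*(-897361)*(1/8980648) = 897361*(1/8980648) = 897361/8980648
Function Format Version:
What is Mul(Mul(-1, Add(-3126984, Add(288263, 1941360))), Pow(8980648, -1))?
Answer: Rational(897361, 8980648) ≈ 0.099922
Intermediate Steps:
Mul(Mul(-1, Add(-3126984, Add(288263, 1941360))), Pow(8980648, -1)) = Mul(Mul(-1, Add(-3126984, 2229623)), Rational(1, 8980648)) = Mul(Mul(-1, -897361), Rational(1, 8980648)) = Mul(897361, Rational(1, 8980648)) = Rational(897361, 8980648)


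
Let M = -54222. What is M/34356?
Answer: -1291/818 ≈ -1.5782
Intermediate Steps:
M/34356 = -54222/34356 = -54222*1/34356 = -1291/818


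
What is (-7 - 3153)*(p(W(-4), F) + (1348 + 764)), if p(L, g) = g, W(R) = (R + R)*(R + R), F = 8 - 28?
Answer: -6610720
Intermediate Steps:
F = -20
W(R) = 4*R² (W(R) = (2*R)*(2*R) = 4*R²)
(-7 - 3153)*(p(W(-4), F) + (1348 + 764)) = (-7 - 3153)*(-20 + (1348 + 764)) = -3160*(-20 + 2112) = -3160*2092 = -6610720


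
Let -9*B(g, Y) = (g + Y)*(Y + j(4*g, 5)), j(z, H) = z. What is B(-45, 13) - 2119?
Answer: -24415/9 ≈ -2712.8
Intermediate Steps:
B(g, Y) = -(Y + g)*(Y + 4*g)/9 (B(g, Y) = -(g + Y)*(Y + 4*g)/9 = -(Y + g)*(Y + 4*g)/9)
B(-45, 13) - 2119 = (-4/9*(-45)**2 - 1/9*13**2 - 5/9*13*(-45)) - 2119 = (-4/9*2025 - 1/9*169 + 325) - 2119 = (-900 - 169/9 + 325) - 2119 = -5344/9 - 2119 = -24415/9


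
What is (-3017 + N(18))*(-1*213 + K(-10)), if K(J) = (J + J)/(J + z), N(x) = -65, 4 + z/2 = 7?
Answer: 641056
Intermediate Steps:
z = 6 (z = -8 + 2*7 = -8 + 14 = 6)
K(J) = 2*J/(6 + J) (K(J) = (J + J)/(J + 6) = (2*J)/(6 + J) = 2*J/(6 + J))
(-3017 + N(18))*(-1*213 + K(-10)) = (-3017 - 65)*(-1*213 + 2*(-10)/(6 - 10)) = -3082*(-213 + 2*(-10)/(-4)) = -3082*(-213 + 2*(-10)*(-1/4)) = -3082*(-213 + 5) = -3082*(-208) = 641056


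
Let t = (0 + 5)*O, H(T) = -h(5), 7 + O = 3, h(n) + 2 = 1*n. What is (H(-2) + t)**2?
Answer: 529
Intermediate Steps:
h(n) = -2 + n (h(n) = -2 + 1*n = -2 + n)
O = -4 (O = -7 + 3 = -4)
H(T) = -3 (H(T) = -(-2 + 5) = -1*3 = -3)
t = -20 (t = (0 + 5)*(-4) = 5*(-4) = -20)
(H(-2) + t)**2 = (-3 - 20)**2 = (-23)**2 = 529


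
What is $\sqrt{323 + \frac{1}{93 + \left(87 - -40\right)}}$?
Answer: $\frac{\sqrt{3908355}}{110} \approx 17.972$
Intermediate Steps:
$\sqrt{323 + \frac{1}{93 + \left(87 - -40\right)}} = \sqrt{323 + \frac{1}{93 + \left(87 + 40\right)}} = \sqrt{323 + \frac{1}{93 + 127}} = \sqrt{323 + \frac{1}{220}} = \sqrt{\frac{71061}{220}} = \frac{\sqrt{3908355}}{110}$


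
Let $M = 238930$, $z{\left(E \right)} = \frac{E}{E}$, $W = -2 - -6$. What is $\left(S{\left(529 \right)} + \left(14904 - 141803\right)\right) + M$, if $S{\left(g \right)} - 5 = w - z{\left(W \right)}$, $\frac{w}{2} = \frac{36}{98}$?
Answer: $\frac{5489751}{49} \approx 1.1204 \cdot 10^{5}$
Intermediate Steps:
$W = 4$ ($W = -2 + 6 = 4$)
$z{\left(E \right)} = 1$
$w = \frac{36}{49}$ ($w = 2 \cdot \frac{36}{98} = 2 \cdot 36 \cdot \frac{1}{98} = 2 \cdot \frac{18}{49} = \frac{36}{49} \approx 0.73469$)
$S{\left(g \right)} = \frac{232}{49}$ ($S{\left(g \right)} = 5 + \left(\frac{36}{49} - 1\right) = 5 - \frac{13}{49} = \frac{232}{49}$)
$\left(S{\left(529 \right)} + \left(14904 - 141803\right)\right) + M = \left(\frac{232}{49} + \left(14904 - 141803\right)\right) + 238930 = \left(\frac{232}{49} - 126899\right) + 238930 = - \frac{6217819}{49} + 238930 = \frac{5489751}{49}$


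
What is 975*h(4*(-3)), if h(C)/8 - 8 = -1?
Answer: 54600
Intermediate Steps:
h(C) = 56 (h(C) = 64 + 8*(-1) = 64 - 8 = 56)
975*h(4*(-3)) = 975*56 = 54600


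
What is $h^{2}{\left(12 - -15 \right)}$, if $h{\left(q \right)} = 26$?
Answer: $676$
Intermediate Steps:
$h^{2}{\left(12 - -15 \right)} = 26^{2} = 676$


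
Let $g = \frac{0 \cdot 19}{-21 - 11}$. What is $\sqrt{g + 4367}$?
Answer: $\sqrt{4367} \approx 66.083$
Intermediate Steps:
$g = 0$ ($g = \frac{0}{-32} = 0 \left(- \frac{1}{32}\right) = 0$)
$\sqrt{g + 4367} = \sqrt{0 + 4367} = \sqrt{4367}$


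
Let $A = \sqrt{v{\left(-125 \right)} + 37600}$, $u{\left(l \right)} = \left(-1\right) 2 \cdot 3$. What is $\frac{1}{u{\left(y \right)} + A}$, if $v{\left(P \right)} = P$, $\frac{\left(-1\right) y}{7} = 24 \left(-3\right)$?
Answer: $\frac{6}{37439} + \frac{5 \sqrt{1499}}{37439} \approx 0.0053309$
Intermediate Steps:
$y = 504$ ($y = - 7 \cdot 24 \left(-3\right) = \left(-7\right) \left(-72\right) = 504$)
$u{\left(l \right)} = -6$ ($u{\left(l \right)} = \left(-2\right) 3 = -6$)
$A = 5 \sqrt{1499}$ ($A = \sqrt{-125 + 37600} = \sqrt{37475} = 5 \sqrt{1499} \approx 193.58$)
$\frac{1}{u{\left(y \right)} + A} = \frac{1}{-6 + 5 \sqrt{1499}}$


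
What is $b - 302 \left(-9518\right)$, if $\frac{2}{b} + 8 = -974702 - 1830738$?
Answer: $\frac{4032040363663}{1402724} \approx 2.8744 \cdot 10^{6}$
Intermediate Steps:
$b = - \frac{1}{1402724}$ ($b = \frac{2}{-8 - 2805440} = \frac{2}{-2805448} = 2 \left(- \frac{1}{2805448}\right) = - \frac{1}{1402724} \approx -7.129 \cdot 10^{-7}$)
$b - 302 \left(-9518\right) = - \frac{1}{1402724} - 302 \left(-9518\right) = - \frac{1}{1402724} - -2874436 = - \frac{1}{1402724} + 2874436 = \frac{4032040363663}{1402724}$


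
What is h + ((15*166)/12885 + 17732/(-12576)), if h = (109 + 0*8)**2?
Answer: 32083683133/2700696 ≈ 11880.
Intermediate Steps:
h = 11881 (h = (109 + 0)**2 = 109**2 = 11881)
h + ((15*166)/12885 + 17732/(-12576)) = 11881 + ((15*166)/12885 + 17732/(-12576)) = 11881 + (2490*(1/12885) + 17732*(-1/12576)) = 11881 + (166/859 - 4433/3144) = 11881 - 3286043/2700696 = 32083683133/2700696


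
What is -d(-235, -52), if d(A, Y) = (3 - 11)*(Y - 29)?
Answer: -648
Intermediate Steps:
d(A, Y) = 232 - 8*Y (d(A, Y) = -8*(-29 + Y) = 232 - 8*Y)
-d(-235, -52) = -(232 - 8*(-52)) = -(232 + 416) = -1*648 = -648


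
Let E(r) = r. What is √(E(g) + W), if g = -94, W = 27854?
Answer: 4*√1735 ≈ 166.61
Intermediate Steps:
√(E(g) + W) = √(-94 + 27854) = √27760 = 4*√1735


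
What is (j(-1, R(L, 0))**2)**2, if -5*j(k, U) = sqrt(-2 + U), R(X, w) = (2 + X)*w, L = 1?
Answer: 4/625 ≈ 0.0064000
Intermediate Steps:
R(X, w) = w*(2 + X)
j(k, U) = -sqrt(-2 + U)/5
(j(-1, R(L, 0))**2)**2 = ((-sqrt(-2 + 0*(2 + 1))/5)**2)**2 = ((-sqrt(-2 + 0*3)/5)**2)**2 = ((-sqrt(-2 + 0)/5)**2)**2 = ((-I*sqrt(2)/5)**2)**2 = (-2/25)**2 = 4/625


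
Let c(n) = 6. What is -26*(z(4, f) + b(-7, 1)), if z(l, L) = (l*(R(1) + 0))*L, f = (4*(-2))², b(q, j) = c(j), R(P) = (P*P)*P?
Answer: -6812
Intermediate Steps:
R(P) = P³ (R(P) = P²*P = P³)
b(q, j) = 6
f = 64 (f = (-8)² = 64)
z(l, L) = L*l (z(l, L) = (l*(1³ + 0))*L = (l*(1 + 0))*L = (l*1)*L = l*L = L*l)
-26*(z(4, f) + b(-7, 1)) = -26*(64*4 + 6) = -26*(256 + 6) = -26*262 = -6812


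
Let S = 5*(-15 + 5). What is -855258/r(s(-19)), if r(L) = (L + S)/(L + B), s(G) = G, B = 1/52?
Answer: -140689941/598 ≈ -2.3527e+5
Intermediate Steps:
B = 1/52 ≈ 0.019231
S = -50 (S = 5*(-10) = -50)
r(L) = (-50 + L)/(1/52 + L) (r(L) = (L - 50)/(L + 1/52) = (-50 + L)/(1/52 + L))
-855258/r(s(-19)) = -855258*(1 + 52*(-19))/(52*(-50 - 19)) = -855258/(52*(-69)/(1 - 988)) = -855258/(52*(-69)/(-987)) = -855258/(52*(-1/987)*(-69)) = -855258/1196/329 = -855258*329/1196 = -140689941/598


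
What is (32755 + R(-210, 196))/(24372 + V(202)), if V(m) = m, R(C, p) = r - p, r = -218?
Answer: 32341/24574 ≈ 1.3161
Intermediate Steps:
R(C, p) = -218 - p
(32755 + R(-210, 196))/(24372 + V(202)) = (32755 + (-218 - 1*196))/(24372 + 202) = (32755 + (-218 - 196))/24574 = (32755 - 414)*(1/24574) = 32341*(1/24574) = 32341/24574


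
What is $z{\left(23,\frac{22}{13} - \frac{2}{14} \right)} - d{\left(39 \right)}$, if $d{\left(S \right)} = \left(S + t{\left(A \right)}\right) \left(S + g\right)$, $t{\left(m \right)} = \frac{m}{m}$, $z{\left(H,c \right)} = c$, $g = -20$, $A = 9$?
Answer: $- \frac{69019}{91} \approx -758.45$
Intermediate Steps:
$t{\left(m \right)} = 1$
$d{\left(S \right)} = \left(1 + S\right) \left(-20 + S\right)$ ($d{\left(S \right)} = \left(S + 1\right) \left(S - 20\right) = \left(1 + S\right) \left(-20 + S\right)$)
$z{\left(23,\frac{22}{13} - \frac{2}{14} \right)} - d{\left(39 \right)} = \left(\frac{22}{13} - \frac{2}{14}\right) - \left(-20 + 39^{2} - 741\right) = \left(22 \cdot \frac{1}{13} - \frac{1}{7}\right) - \left(-20 + 1521 - 741\right) = \left(\frac{22}{13} - \frac{1}{7}\right) - 760 = \frac{141}{91} - 760 = - \frac{69019}{91}$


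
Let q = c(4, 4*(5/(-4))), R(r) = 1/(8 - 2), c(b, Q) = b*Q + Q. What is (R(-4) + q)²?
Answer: 22201/36 ≈ 616.69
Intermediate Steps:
c(b, Q) = Q + Q*b (c(b, Q) = Q*b + Q = Q + Q*b)
R(r) = ⅙ (R(r) = 1/6 = ⅙)
q = -25 (q = (4*(5/(-4)))*(1 + 4) = (4*(5*(-¼)))*5 = (4*(-5/4))*5 = -5*5 = -25)
(R(-4) + q)² = (⅙ - 25)² = (-149/6)² = 22201/36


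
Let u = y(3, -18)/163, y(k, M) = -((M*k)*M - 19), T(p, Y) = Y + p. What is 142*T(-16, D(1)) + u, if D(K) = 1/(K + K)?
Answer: -359716/163 ≈ -2206.8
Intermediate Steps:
D(K) = 1/(2*K)
y(k, M) = 19 - k*M² (y(k, M) = -(k*M² - 19) = -(-19 + k*M²) = 19 - k*M²)
u = -953/163 (u = (19 - 1*3*(-18)²)/163 = (19 - 1*3*324)*(1/163) = (19 - 972)*(1/163) = -953*1/163 = -953/163 ≈ -5.8466)
142*T(-16, D(1)) + u = 142*((½)/1 - 16) - 953/163 = 142*((½)*1 - 16) - 953/163 = 142*(½ - 16) - 953/163 = 142*(-31/2) - 953/163 = -2201 - 953/163 = -359716/163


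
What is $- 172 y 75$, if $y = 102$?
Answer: $-1315800$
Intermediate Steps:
$- 172 y 75 = \left(-172\right) 102 \cdot 75 = \left(-17544\right) 75 = -1315800$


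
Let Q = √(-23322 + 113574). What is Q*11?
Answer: 66*√2507 ≈ 3304.6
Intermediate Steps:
Q = 6*√2507 (Q = √90252 = 6*√2507 ≈ 300.42)
Q*11 = (6*√2507)*11 = 66*√2507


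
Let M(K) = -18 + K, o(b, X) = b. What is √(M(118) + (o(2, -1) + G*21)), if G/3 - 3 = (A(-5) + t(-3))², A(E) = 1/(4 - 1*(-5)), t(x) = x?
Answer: √7351/3 ≈ 28.579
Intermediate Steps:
A(E) = ⅑ (A(E) = 1/(4 + 5) = 1/9 = ⅑)
G = 919/27 (G = 9 + 3*(⅑ - 3)² = 9 + 3*(-26/9)² = 9 + 3*(676/81) = 9 + 676/27 = 919/27 ≈ 34.037)
√(M(118) + (o(2, -1) + G*21)) = √((-18 + 118) + (2 + (919/27)*21)) = √(100 + (2 + 6433/9)) = √(100 + 6451/9) = √(7351/9) = √7351/3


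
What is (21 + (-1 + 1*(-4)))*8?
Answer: 128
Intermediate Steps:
(21 + (-1 + 1*(-4)))*8 = (21 + (-1 - 4))*8 = (21 - 5)*8 = 16*8 = 128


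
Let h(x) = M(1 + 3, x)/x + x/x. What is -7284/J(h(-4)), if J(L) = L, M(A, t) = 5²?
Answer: 9712/7 ≈ 1387.4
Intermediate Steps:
M(A, t) = 25
h(x) = 1 + 25/x (h(x) = 25/x + x/x = 25/x + 1 = 1 + 25/x)
-7284/J(h(-4)) = -7284*(-4/(25 - 4)) = -7284/((-¼*21)) = -7284/(-21/4) = -7284*(-4/21) = 9712/7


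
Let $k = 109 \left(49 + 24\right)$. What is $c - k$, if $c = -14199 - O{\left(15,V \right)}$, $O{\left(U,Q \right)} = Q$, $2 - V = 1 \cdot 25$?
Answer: $-22133$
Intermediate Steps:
$V = -23$ ($V = 2 - 1 \cdot 25 = 2 - 25 = -23$)
$k = 7957$ ($k = 109 \cdot 73 = 7957$)
$c = -14176$ ($c = -14199 - -23 = -14199 + 23 = -14176$)
$c - k = -14176 - 7957 = -22133$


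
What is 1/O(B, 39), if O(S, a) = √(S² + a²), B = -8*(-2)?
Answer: √1777/1777 ≈ 0.023722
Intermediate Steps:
B = 16
1/O(B, 39) = 1/(√(16² + 39²)) = 1/(√(256 + 1521)) = 1/(√1777) = √1777/1777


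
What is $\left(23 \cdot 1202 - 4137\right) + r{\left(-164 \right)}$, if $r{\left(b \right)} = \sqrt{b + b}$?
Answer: $23509 + 2 i \sqrt{82} \approx 23509.0 + 18.111 i$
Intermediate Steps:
$r{\left(b \right)} = \sqrt{2} \sqrt{b}$ ($r{\left(b \right)} = \sqrt{2 b} = \sqrt{2} \sqrt{b}$)
$\left(23 \cdot 1202 - 4137\right) + r{\left(-164 \right)} = \left(23 \cdot 1202 - 4137\right) + \sqrt{2} \sqrt{-164} = \left(27646 - 4137\right) + \sqrt{2} \cdot 2 i \sqrt{41} = 23509 + 2 i \sqrt{82}$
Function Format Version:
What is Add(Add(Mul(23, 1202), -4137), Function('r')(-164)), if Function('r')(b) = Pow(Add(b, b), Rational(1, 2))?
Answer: Add(23509, Mul(2, I, Pow(82, Rational(1, 2)))) ≈ Add(23509., Mul(18.111, I))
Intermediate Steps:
Function('r')(b) = Mul(Pow(2, Rational(1, 2)), Pow(b, Rational(1, 2))) (Function('r')(b) = Pow(Mul(2, b), Rational(1, 2)) = Mul(Pow(2, Rational(1, 2)), Pow(b, Rational(1, 2))))
Add(Add(Mul(23, 1202), -4137), Function('r')(-164)) = Add(Add(Mul(23, 1202), -4137), Mul(Pow(2, Rational(1, 2)), Pow(-164, Rational(1, 2)))) = Add(Add(27646, -4137), Mul(Pow(2, Rational(1, 2)), Mul(2, I, Pow(41, Rational(1, 2))))) = Add(23509, Mul(2, I, Pow(82, Rational(1, 2))))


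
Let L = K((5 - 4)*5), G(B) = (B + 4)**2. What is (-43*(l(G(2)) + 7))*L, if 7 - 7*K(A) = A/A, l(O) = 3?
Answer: -2580/7 ≈ -368.57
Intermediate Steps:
G(B) = (4 + B)**2
K(A) = 6/7 (K(A) = 1 - A/(7*A) = 1 - 1/7*1 = 1 - 1/7 = 6/7)
L = 6/7 ≈ 0.85714
(-43*(l(G(2)) + 7))*L = -43*(3 + 7)*(6/7) = -43*10*(6/7) = -430*6/7 = -2580/7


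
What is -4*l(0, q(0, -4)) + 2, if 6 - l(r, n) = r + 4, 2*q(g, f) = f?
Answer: -6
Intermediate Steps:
q(g, f) = f/2
l(r, n) = 2 - r (l(r, n) = 6 - (r + 4) = 6 - (4 + r) = 6 + (-4 - r) = 2 - r)
-4*l(0, q(0, -4)) + 2 = -4*(2 - 1*0) + 2 = -4*(2 + 0) + 2 = -4*2 + 2 = -8 + 2 = -6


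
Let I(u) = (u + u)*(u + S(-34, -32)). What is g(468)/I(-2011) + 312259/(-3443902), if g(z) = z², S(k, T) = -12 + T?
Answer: -304431502957/4744095541570 ≈ -0.064171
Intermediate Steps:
I(u) = 2*u*(-44 + u) (I(u) = (u + u)*(u + (-12 - 32)) = (2*u)*(u - 44) = (2*u)*(-44 + u) = 2*u*(-44 + u))
g(468)/I(-2011) + 312259/(-3443902) = 468²/((2*(-2011)*(-44 - 2011))) + 312259/(-3443902) = 219024/((2*(-2011)*(-2055))) + 312259*(-1/3443902) = 219024/8265210 - 312259/3443902 = 219024*(1/8265210) - 312259/3443902 = 36504/1377535 - 312259/3443902 = -304431502957/4744095541570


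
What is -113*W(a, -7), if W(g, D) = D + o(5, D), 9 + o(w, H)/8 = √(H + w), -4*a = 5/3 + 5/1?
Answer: 8927 - 904*I*√2 ≈ 8927.0 - 1278.4*I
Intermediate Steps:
a = -5/3 (a = -(5/3 + 5/1)/4 = -(5*(⅓) + 5*1)/4 = -(5/3 + 5)/4 = -¼*20/3 = -5/3 ≈ -1.6667)
o(w, H) = -72 + 8*√(H + w)
W(g, D) = -72 + D + 8*√(5 + D) (W(g, D) = D + (-72 + 8*√(D + 5)) = D + (-72 + 8*√(5 + D)) = -72 + D + 8*√(5 + D))
-113*W(a, -7) = -113*(-72 - 7 + 8*√(5 - 7)) = -113*(-72 - 7 + 8*√(-2)) = -113*(-72 - 7 + 8*(I*√2)) = -113*(-72 - 7 + 8*I*√2) = -113*(-79 + 8*I*√2) = 8927 - 904*I*√2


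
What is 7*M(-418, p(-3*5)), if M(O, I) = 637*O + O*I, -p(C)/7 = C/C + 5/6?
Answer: -5478935/3 ≈ -1.8263e+6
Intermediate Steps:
p(C) = -77/6 (p(C) = -7*(C/C + 5/6) = -7*(1 + 5*(⅙)) = -7*(1 + ⅚) = -7*11/6 = -77/6)
M(O, I) = 637*O + I*O
7*M(-418, p(-3*5)) = 7*(-418*(637 - 77/6)) = 7*(-418*3745/6) = 7*(-782705/3) = -5478935/3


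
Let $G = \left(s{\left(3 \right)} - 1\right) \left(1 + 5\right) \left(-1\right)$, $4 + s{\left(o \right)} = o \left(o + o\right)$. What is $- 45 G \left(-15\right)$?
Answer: $-52650$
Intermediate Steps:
$s{\left(o \right)} = -4 + 2 o^{2}$ ($s{\left(o \right)} = -4 + o \left(o + o\right) = -4 + o 2 o = -4 + 2 o^{2}$)
$G = -78$ ($G = \left(\left(-4 + 2 \cdot 3^{2}\right) - 1\right) \left(1 + 5\right) \left(-1\right) = \left(\left(-4 + 2 \cdot 9\right) - 1\right) 6 \left(-1\right) = \left(\left(-4 + 18\right) - 1\right) 6 \left(-1\right) = \left(14 - 1\right) 6 \left(-1\right) = 13 \cdot 6 \left(-1\right) = 78 \left(-1\right) = -78$)
$- 45 G \left(-15\right) = \left(-45\right) \left(-78\right) \left(-15\right) = 3510 \left(-15\right) = -52650$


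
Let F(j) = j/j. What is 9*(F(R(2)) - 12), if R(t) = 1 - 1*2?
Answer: -99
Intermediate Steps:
R(t) = -1 (R(t) = 1 - 2 = -1)
F(j) = 1
9*(F(R(2)) - 12) = 9*(1 - 12) = 9*(-11) = -99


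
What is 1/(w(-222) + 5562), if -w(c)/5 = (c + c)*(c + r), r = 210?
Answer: -1/21078 ≈ -4.7443e-5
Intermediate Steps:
w(c) = -10*c*(210 + c) (w(c) = -5*(c + c)*(c + 210) = -5*2*c*(210 + c) = -10*c*(210 + c))
1/(w(-222) + 5562) = 1/(-10*(-222)*(210 - 222) + 5562) = 1/(-10*(-222)*(-12) + 5562) = 1/(-26640 + 5562) = 1/(-21078) = -1/21078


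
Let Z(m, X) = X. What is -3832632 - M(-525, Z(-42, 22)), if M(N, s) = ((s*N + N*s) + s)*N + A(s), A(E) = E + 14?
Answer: -15948618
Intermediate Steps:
A(E) = 14 + E
M(N, s) = 14 + s + N*(s + 2*N*s) (M(N, s) = ((s*N + N*s) + s)*N + (14 + s) = ((N*s + N*s) + s)*N + (14 + s) = (2*N*s + s)*N + (14 + s) = (s + 2*N*s)*N + (14 + s) = N*(s + 2*N*s) + (14 + s) = 14 + s + N*(s + 2*N*s))
-3832632 - M(-525, Z(-42, 22)) = -3832632 - (14 + 22 - 525*22 + 2*22*(-525)**2) = -3832632 - (14 + 22 - 11550 + 2*22*275625) = -3832632 - (14 + 22 - 11550 + 12127500) = -3832632 - 1*12115986 = -3832632 - 12115986 = -15948618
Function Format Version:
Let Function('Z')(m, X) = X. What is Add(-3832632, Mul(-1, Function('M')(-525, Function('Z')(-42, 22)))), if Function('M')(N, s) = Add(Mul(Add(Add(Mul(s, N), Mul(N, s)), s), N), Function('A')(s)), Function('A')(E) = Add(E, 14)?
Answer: -15948618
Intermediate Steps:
Function('A')(E) = Add(14, E)
Function('M')(N, s) = Add(14, s, Mul(N, Add(s, Mul(2, N, s)))) (Function('M')(N, s) = Add(Mul(Add(Add(Mul(s, N), Mul(N, s)), s), N), Add(14, s)) = Add(Mul(Add(Add(Mul(N, s), Mul(N, s)), s), N), Add(14, s)) = Add(Mul(Add(Mul(2, N, s), s), N), Add(14, s)) = Add(Mul(Add(s, Mul(2, N, s)), N), Add(14, s)) = Add(Mul(N, Add(s, Mul(2, N, s))), Add(14, s)) = Add(14, s, Mul(N, Add(s, Mul(2, N, s)))))
Add(-3832632, Mul(-1, Function('M')(-525, Function('Z')(-42, 22)))) = Add(-3832632, Mul(-1, Add(14, 22, Mul(-525, 22), Mul(2, 22, Pow(-525, 2))))) = Add(-3832632, Mul(-1, Add(14, 22, -11550, Mul(2, 22, 275625)))) = Add(-3832632, Mul(-1, Add(14, 22, -11550, 12127500))) = Add(-3832632, Mul(-1, 12115986)) = Add(-3832632, -12115986) = -15948618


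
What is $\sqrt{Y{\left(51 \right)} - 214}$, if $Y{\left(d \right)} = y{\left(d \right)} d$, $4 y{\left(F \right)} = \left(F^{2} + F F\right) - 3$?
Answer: $\frac{\sqrt{264293}}{2} \approx 257.05$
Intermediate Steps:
$y{\left(F \right)} = - \frac{3}{4} + \frac{F^{2}}{2}$ ($y{\left(F \right)} = \frac{\left(F^{2} + F F\right) - 3}{4} = \frac{\left(F^{2} + F^{2}\right) - 3}{4} = \frac{2 F^{2} - 3}{4} = \frac{-3 + 2 F^{2}}{4} = - \frac{3}{4} + \frac{F^{2}}{2}$)
$Y{\left(d \right)} = d \left(- \frac{3}{4} + \frac{d^{2}}{2}\right)$ ($Y{\left(d \right)} = \left(- \frac{3}{4} + \frac{d^{2}}{2}\right) d = d \left(- \frac{3}{4} + \frac{d^{2}}{2}\right)$)
$\sqrt{Y{\left(51 \right)} - 214} = \sqrt{\frac{1}{4} \cdot 51 \left(-3 + 2 \cdot 51^{2}\right) - 214} = \sqrt{\frac{1}{4} \cdot 51 \left(-3 + 2 \cdot 2601\right) - 214} = \sqrt{\frac{1}{4} \cdot 51 \left(-3 + 5202\right) - 214} = \sqrt{\frac{1}{4} \cdot 51 \cdot 5199 - 214} = \sqrt{\frac{265149}{4} - 214} = \sqrt{\frac{264293}{4}} = \frac{\sqrt{264293}}{2}$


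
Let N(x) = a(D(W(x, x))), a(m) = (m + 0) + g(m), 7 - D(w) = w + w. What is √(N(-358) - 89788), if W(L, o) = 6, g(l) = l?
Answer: I*√89798 ≈ 299.66*I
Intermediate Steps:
D(w) = 7 - 2*w (D(w) = 7 - (w + w) = 7 - 2*w)
a(m) = 2*m (a(m) = (m + 0) + m = m + m = 2*m)
N(x) = -10 (N(x) = 2*(7 - 2*6) = 2*(7 - 12) = 2*(-5) = -10)
√(N(-358) - 89788) = √(-10 - 89788) = √(-89798) = I*√89798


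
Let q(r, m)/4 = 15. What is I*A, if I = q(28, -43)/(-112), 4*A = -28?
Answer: 15/4 ≈ 3.7500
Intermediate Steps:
q(r, m) = 60 (q(r, m) = 4*15 = 60)
A = -7 (A = (¼)*(-28) = -7)
I = -15/28 (I = 60/(-112) = 60*(-1/112) = -15/28 ≈ -0.53571)
I*A = -15/28*(-7) = 15/4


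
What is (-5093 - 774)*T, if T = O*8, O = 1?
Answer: -46936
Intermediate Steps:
T = 8 (T = 1*8 = 8)
(-5093 - 774)*T = (-5093 - 774)*8 = -5867*8 = -46936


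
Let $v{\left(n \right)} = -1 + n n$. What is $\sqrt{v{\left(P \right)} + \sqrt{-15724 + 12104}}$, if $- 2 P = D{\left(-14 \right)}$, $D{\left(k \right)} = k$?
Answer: $\sqrt{48 + 2 i \sqrt{905}} \approx 7.9047 + 3.8058 i$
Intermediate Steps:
$P = 7$ ($P = \left(- \frac{1}{2}\right) \left(-14\right) = 7$)
$v{\left(n \right)} = -1 + n^{2}$
$\sqrt{v{\left(P \right)} + \sqrt{-15724 + 12104}} = \sqrt{\left(-1 + 7^{2}\right) + \sqrt{-15724 + 12104}} = \sqrt{\left(-1 + 49\right) + \sqrt{-3620}} = \sqrt{48 + 2 i \sqrt{905}}$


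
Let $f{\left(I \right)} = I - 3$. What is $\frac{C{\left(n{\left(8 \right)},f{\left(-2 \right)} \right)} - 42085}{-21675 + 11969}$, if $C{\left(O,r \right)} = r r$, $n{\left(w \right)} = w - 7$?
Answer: $\frac{21030}{4853} \approx 4.3334$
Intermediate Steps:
$n{\left(w \right)} = -7 + w$
$f{\left(I \right)} = -3 + I$ ($f{\left(I \right)} = I - 3 = -3 + I$)
$C{\left(O,r \right)} = r^{2}$
$\frac{C{\left(n{\left(8 \right)},f{\left(-2 \right)} \right)} - 42085}{-21675 + 11969} = \frac{\left(-3 - 2\right)^{2} - 42085}{-21675 + 11969} = \frac{\left(-5\right)^{2} - 42085}{-9706} = \left(25 - 42085\right) \left(- \frac{1}{9706}\right) = \left(-42060\right) \left(- \frac{1}{9706}\right) = \frac{21030}{4853}$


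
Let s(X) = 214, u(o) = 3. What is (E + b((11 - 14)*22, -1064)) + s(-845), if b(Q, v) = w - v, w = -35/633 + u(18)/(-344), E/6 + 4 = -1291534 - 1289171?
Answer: -3371449003891/217752 ≈ -1.5483e+7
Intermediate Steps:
E = -15484254 (E = -24 + 6*(-1291534 - 1289171) = -24 + 6*(-2580705) = -24 - 15484230 = -15484254)
w = -13939/217752 (w = -35/633 + 3/(-344) = -35*1/633 + 3*(-1/344) = -35/633 - 3/344 = -13939/217752 ≈ -0.064013)
b(Q, v) = -13939/217752 - v
(E + b((11 - 14)*22, -1064)) + s(-845) = (-15484254 + (-13939/217752 - 1*(-1064))) + 214 = (-15484254 + (-13939/217752 + 1064)) + 214 = (-15484254 + 231674189/217752) + 214 = -3371495602819/217752 + 214 = -3371449003891/217752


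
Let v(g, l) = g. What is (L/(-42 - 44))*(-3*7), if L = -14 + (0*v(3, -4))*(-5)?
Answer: -147/43 ≈ -3.4186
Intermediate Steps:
L = -14 (L = -14 + (0*3)*(-5) = -14 + 0*(-5) = -14 + 0 = -14)
(L/(-42 - 44))*(-3*7) = (-14/(-42 - 44))*(-3*7) = (-14/(-86))*(-21) = -1/86*(-14)*(-21) = (7/43)*(-21) = -147/43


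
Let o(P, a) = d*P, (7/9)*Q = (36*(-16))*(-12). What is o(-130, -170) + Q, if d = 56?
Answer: 11248/7 ≈ 1606.9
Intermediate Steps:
Q = 62208/7 (Q = 9*((36*(-16))*(-12))/7 = 9*(-576*(-12))/7 = (9/7)*6912 = 62208/7 ≈ 8886.9)
o(P, a) = 56*P
o(-130, -170) + Q = 56*(-130) + 62208/7 = -7280 + 62208/7 = 11248/7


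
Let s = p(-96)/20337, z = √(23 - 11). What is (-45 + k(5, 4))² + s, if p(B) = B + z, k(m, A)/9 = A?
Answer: 549067/6779 + 2*√3/20337 ≈ 80.995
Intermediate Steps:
z = 2*√3 (z = √12 = 2*√3 ≈ 3.4641)
k(m, A) = 9*A
p(B) = B + 2*√3
s = -32/6779 + 2*√3/20337 (s = (-96 + 2*√3)/20337 = (-96 + 2*√3)*(1/20337) = -32/6779 + 2*√3/20337 ≈ -0.0045501)
(-45 + k(5, 4))² + s = (-45 + 9*4)² + (-32/6779 + 2*√3/20337) = (-45 + 36)² + (-32/6779 + 2*√3/20337) = (-9)² + (-32/6779 + 2*√3/20337) = 81 + (-32/6779 + 2*√3/20337) = 549067/6779 + 2*√3/20337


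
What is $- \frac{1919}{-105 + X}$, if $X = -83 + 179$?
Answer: $\frac{1919}{9} \approx 213.22$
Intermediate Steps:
$X = 96$
$- \frac{1919}{-105 + X} = - \frac{1919}{-105 + 96} = - \frac{1919}{-9} = \left(-1919\right) \left(- \frac{1}{9}\right) = \frac{1919}{9}$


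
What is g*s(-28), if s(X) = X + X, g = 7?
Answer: -392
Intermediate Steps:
s(X) = 2*X
g*s(-28) = 7*(2*(-28)) = 7*(-56) = -392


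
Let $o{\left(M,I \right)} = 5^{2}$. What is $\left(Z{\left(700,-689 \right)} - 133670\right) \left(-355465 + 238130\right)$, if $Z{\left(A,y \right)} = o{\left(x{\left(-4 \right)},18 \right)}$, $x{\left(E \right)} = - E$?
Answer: $15681236075$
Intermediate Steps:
$o{\left(M,I \right)} = 25$
$Z{\left(A,y \right)} = 25$
$\left(Z{\left(700,-689 \right)} - 133670\right) \left(-355465 + 238130\right) = \left(25 - 133670\right) \left(-355465 + 238130\right) = \left(-133645\right) \left(-117335\right) = 15681236075$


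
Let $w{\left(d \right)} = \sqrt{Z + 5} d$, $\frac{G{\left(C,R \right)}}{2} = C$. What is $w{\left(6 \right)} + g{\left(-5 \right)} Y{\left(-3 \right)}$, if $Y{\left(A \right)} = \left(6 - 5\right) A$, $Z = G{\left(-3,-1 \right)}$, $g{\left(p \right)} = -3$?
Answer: $9 + 6 i \approx 9.0 + 6.0 i$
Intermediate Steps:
$G{\left(C,R \right)} = 2 C$
$Z = -6$ ($Z = 2 \left(-3\right) = -6$)
$Y{\left(A \right)} = A$ ($Y{\left(A \right)} = 1 A = A$)
$w{\left(d \right)} = i d$ ($w{\left(d \right)} = \sqrt{-6 + 5} d = \sqrt{-1} d = i d$)
$w{\left(6 \right)} + g{\left(-5 \right)} Y{\left(-3 \right)} = i 6 - -9 = 6 i + 9 = 9 + 6 i$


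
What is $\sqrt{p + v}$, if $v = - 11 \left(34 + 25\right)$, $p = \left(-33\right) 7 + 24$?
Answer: $2 i \sqrt{214} \approx 29.257 i$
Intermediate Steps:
$p = -207$ ($p = -231 + 24 = -207$)
$v = -649$ ($v = \left(-11\right) 59 = -649$)
$\sqrt{p + v} = \sqrt{-207 - 649} = \sqrt{-856} = 2 i \sqrt{214}$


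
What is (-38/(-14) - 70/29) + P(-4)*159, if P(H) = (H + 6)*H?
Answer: -258155/203 ≈ -1271.7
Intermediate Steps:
P(H) = H*(6 + H) (P(H) = (6 + H)*H = H*(6 + H))
(-38/(-14) - 70/29) + P(-4)*159 = (-38/(-14) - 70/29) - 4*(6 - 4)*159 = (-38*(-1/14) - 70*1/29) - 4*2*159 = (19/7 - 70/29) - 8*159 = 61/203 - 1272 = -258155/203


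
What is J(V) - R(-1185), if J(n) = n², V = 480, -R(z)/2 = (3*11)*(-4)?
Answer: 230136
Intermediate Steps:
R(z) = 264 (R(z) = -2*3*11*(-4) = -66*(-4) = -2*(-132) = 264)
J(V) - R(-1185) = 480² - 1*264 = 230400 - 264 = 230136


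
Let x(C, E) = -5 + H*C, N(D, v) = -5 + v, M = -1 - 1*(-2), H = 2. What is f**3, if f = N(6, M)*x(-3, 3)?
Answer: 85184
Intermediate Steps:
M = 1 (M = -1 + 2 = 1)
x(C, E) = -5 + 2*C
f = 44 (f = (-5 + 1)*(-5 + 2*(-3)) = -4*(-5 - 6) = -4*(-11) = 44)
f**3 = 44**3 = 85184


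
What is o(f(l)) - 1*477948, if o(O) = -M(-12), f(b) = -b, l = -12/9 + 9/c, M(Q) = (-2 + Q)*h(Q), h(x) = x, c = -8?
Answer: -478116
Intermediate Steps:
M(Q) = Q*(-2 + Q) (M(Q) = (-2 + Q)*Q = Q*(-2 + Q))
l = -59/24 (l = -12/9 + 9/(-8) = -12*1/9 + 9*(-1/8) = -4/3 - 9/8 = -59/24 ≈ -2.4583)
o(O) = -168 (o(O) = -(-12)*(-2 - 12) = -(-12)*(-14) = -1*168 = -168)
o(f(l)) - 1*477948 = -168 - 1*477948 = -168 - 477948 = -478116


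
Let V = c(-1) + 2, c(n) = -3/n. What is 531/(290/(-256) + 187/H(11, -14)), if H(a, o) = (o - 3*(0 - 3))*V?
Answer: -566400/9187 ≈ -61.652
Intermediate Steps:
V = 5 (V = -3/(-1) + 2 = -3*(-1) + 2 = 3 + 2 = 5)
H(a, o) = 45 + 5*o (H(a, o) = (o - 3*(0 - 3))*5 = (o - 3*(-3))*5 = (o + 9)*5 = (9 + o)*5 = 45 + 5*o)
531/(290/(-256) + 187/H(11, -14)) = 531/(290/(-256) + 187/(45 + 5*(-14))) = 531/(290*(-1/256) + 187/(45 - 70)) = 531/(-145/128 + 187/(-25)) = 531/(-145/128 + 187*(-1/25)) = 531/(-145/128 - 187/25) = 531/(-27561/3200) = 531*(-3200/27561) = -566400/9187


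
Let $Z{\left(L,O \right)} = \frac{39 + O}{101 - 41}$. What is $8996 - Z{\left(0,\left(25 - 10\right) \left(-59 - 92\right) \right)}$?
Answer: $\frac{90331}{10} \approx 9033.1$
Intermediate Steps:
$Z{\left(L,O \right)} = \frac{13}{20} + \frac{O}{60}$ ($Z{\left(L,O \right)} = \frac{39 + O}{60} = \left(39 + O\right) \frac{1}{60} = \frac{13}{20} + \frac{O}{60}$)
$8996 - Z{\left(0,\left(25 - 10\right) \left(-59 - 92\right) \right)} = 8996 - \left(\frac{13}{20} + \frac{\left(25 - 10\right) \left(-59 - 92\right)}{60}\right) = 8996 - \left(\frac{13}{20} + \frac{15 \left(-151\right)}{60}\right) = 8996 - \left(\frac{13}{20} + \frac{1}{60} \left(-2265\right)\right) = 8996 - \left(\frac{13}{20} - \frac{151}{4}\right) = 8996 - - \frac{371}{10} = 8996 + \frac{371}{10} = \frac{90331}{10}$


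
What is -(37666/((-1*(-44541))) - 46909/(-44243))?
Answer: -3755830607/1970627463 ≈ -1.9059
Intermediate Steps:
-(37666/((-1*(-44541))) - 46909/(-44243)) = -(37666/44541 - 46909*(-1/44243)) = -(37666*(1/44541) + 46909/44243) = -(37666/44541 + 46909/44243) = -1*3755830607/1970627463 = -3755830607/1970627463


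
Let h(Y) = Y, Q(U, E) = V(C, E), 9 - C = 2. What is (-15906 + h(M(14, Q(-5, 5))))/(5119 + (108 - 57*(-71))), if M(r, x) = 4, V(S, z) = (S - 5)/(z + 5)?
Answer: -7951/4637 ≈ -1.7147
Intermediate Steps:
C = 7 (C = 9 - 1*2 = 9 - 2 = 7)
V(S, z) = (-5 + S)/(5 + z)
Q(U, E) = 2/(5 + E) (Q(U, E) = (-5 + 7)/(5 + E) = 2/(5 + E))
(-15906 + h(M(14, Q(-5, 5))))/(5119 + (108 - 57*(-71))) = (-15906 + 4)/(5119 + (108 - 57*(-71))) = -15902/(5119 + (108 + 4047)) = -15902/(5119 + 4155) = -15902/9274 = -15902*1/9274 = -7951/4637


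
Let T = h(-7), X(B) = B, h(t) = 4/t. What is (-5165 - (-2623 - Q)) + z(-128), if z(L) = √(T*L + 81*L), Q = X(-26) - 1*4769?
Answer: -7337 + 8*I*√7882/7 ≈ -7337.0 + 101.46*I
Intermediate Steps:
T = -4/7 (T = 4/(-7) = 4*(-⅐) = -4/7 ≈ -0.57143)
Q = -4795 (Q = -26 - 1*4769 = -26 - 4769 = -4795)
z(L) = √3941*√L/7 (z(L) = √(-4*L/7 + 81*L) = √(563*L/7) = √3941*√L/7)
(-5165 - (-2623 - Q)) + z(-128) = (-5165 - (-2623 - 1*(-4795))) + √3941*√(-128)/7 = (-5165 - (-2623 + 4795)) + √3941*(8*I*√2)/7 = (-5165 - 1*2172) + 8*I*√7882/7 = (-5165 - 2172) + 8*I*√7882/7 = -7337 + 8*I*√7882/7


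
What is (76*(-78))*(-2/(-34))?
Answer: -5928/17 ≈ -348.71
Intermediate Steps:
(76*(-78))*(-2/(-34)) = -(-11856)*(-1)/34 = -5928*1/17 = -5928/17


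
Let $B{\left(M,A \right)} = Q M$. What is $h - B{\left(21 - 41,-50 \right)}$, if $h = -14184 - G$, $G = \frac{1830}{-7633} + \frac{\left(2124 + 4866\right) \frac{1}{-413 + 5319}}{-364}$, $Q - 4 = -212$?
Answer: $- \frac{125020855733089}{6815444636} \approx -18344.0$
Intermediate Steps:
$Q = -208$ ($Q = 4 - 212 = -208$)
$G = - \frac{1660669695}{6815444636}$ ($G = 1830 \left(- \frac{1}{7633}\right) + \frac{6990}{4906} \left(- \frac{1}{364}\right) = - \frac{1830}{7633} + 6990 \cdot \frac{1}{4906} \left(- \frac{1}{364}\right) = - \frac{1830}{7633} + \frac{3495}{2453} \left(- \frac{1}{364}\right) = - \frac{1830}{7633} - \frac{3495}{892892} = - \frac{1660669695}{6815444636} \approx -0.24366$)
$h = - \frac{96668606047329}{6815444636}$ ($h = -14184 - - \frac{1660669695}{6815444636} = -14184 + \frac{1660669695}{6815444636} = - \frac{96668606047329}{6815444636} \approx -14184.0$)
$B{\left(M,A \right)} = - 208 M$
$h - B{\left(21 - 41,-50 \right)} = - \frac{96668606047329}{6815444636} - - 208 \left(21 - 41\right) = - \frac{96668606047329}{6815444636} - \left(-208\right) \left(-20\right) = - \frac{96668606047329}{6815444636} - 4160 = - \frac{125020855733089}{6815444636}$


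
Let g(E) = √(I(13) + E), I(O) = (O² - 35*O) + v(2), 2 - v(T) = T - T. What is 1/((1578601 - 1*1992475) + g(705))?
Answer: -413874/171291687455 - √421/171291687455 ≈ -2.4163e-6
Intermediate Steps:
v(T) = 2 (v(T) = 2 - (T - T) = 2 - 1*0 = 2 + 0 = 2)
I(O) = 2 + O² - 35*O (I(O) = (O² - 35*O) + 2 = 2 + O² - 35*O)
g(E) = √(-284 + E) (g(E) = √((2 + 13² - 35*13) + E) = √((2 + 169 - 455) + E) = √(-284 + E))
1/((1578601 - 1*1992475) + g(705)) = 1/((1578601 - 1*1992475) + √(-284 + 705)) = 1/((1578601 - 1992475) + √421) = 1/(-413874 + √421)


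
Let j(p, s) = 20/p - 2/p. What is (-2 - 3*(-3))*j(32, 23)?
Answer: 63/16 ≈ 3.9375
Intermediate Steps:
j(p, s) = 18/p
(-2 - 3*(-3))*j(32, 23) = (-2 - 3*(-3))*(18/32) = (-2 + 9)*(18*(1/32)) = 7*(9/16) = 63/16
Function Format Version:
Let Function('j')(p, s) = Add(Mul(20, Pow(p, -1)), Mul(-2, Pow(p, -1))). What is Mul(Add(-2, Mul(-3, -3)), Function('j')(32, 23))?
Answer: Rational(63, 16) ≈ 3.9375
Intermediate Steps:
Function('j')(p, s) = Mul(18, Pow(p, -1))
Mul(Add(-2, Mul(-3, -3)), Function('j')(32, 23)) = Mul(Add(-2, Mul(-3, -3)), Mul(18, Pow(32, -1))) = Mul(Add(-2, 9), Mul(18, Rational(1, 32))) = Mul(7, Rational(9, 16)) = Rational(63, 16)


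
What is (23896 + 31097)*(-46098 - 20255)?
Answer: -3648950529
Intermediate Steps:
(23896 + 31097)*(-46098 - 20255) = 54993*(-66353) = -3648950529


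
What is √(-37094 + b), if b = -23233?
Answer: 3*I*√6703 ≈ 245.62*I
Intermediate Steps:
√(-37094 + b) = √(-37094 - 23233) = √(-60327) = 3*I*√6703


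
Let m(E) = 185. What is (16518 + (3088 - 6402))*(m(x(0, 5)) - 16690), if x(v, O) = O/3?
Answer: -217932020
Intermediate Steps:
x(v, O) = O/3 (x(v, O) = O*(1/3) = O/3)
(16518 + (3088 - 6402))*(m(x(0, 5)) - 16690) = (16518 + (3088 - 6402))*(185 - 16690) = (16518 - 3314)*(-16505) = 13204*(-16505) = -217932020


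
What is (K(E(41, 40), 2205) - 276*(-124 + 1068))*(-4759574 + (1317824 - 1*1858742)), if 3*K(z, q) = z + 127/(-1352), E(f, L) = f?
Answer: 466757420382519/338 ≈ 1.3809e+12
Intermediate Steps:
K(z, q) = -127/4056 + z/3 (K(z, q) = (z + 127/(-1352))/3 = (z + 127*(-1/1352))/3 = (z - 127/1352)/3 = (-127/1352 + z)/3 = -127/4056 + z/3)
(K(E(41, 40), 2205) - 276*(-124 + 1068))*(-4759574 + (1317824 - 1*1858742)) = ((-127/4056 + (⅓)*41) - 276*(-124 + 1068))*(-4759574 + (1317824 - 1*1858742)) = ((-127/4056 + 41/3) - 276*944)*(-4759574 + (1317824 - 1858742)) = (18435/1352 - 260544)*(-4759574 - 540918) = -352237053/1352*(-5300492) = 466757420382519/338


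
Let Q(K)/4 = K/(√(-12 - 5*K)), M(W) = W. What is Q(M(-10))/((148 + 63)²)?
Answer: -20*√38/845899 ≈ -0.00014575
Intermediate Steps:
Q(K) = 4*K/√(-12 - 5*K) (Q(K) = 4*(K/(√(-12 - 5*K))) = 4*(K/√(-12 - 5*K)) = 4*K/√(-12 - 5*K))
Q(M(-10))/((148 + 63)²) = (4*(-10)/√(-12 - 5*(-10)))/((148 + 63)²) = (4*(-10)/√(-12 + 50))/(211²) = (4*(-10)/√38)/44521 = (4*(-10)*(√38/38))*(1/44521) = -20*√38/19*(1/44521) = -20*√38/845899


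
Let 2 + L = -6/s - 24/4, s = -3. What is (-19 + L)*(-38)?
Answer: 950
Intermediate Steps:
L = -6 (L = -2 + (-6/(-3) - 24/4) = -2 + (-6*(-⅓) - 24*¼) = -2 + (2 - 6) = -2 - 4 = -6)
(-19 + L)*(-38) = (-19 - 6)*(-38) = -25*(-38) = 950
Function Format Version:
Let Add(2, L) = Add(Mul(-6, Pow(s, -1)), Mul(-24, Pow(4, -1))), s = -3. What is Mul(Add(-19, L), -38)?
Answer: 950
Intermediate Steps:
L = -6 (L = Add(-2, Add(Mul(-6, Pow(-3, -1)), Mul(-24, Pow(4, -1)))) = Add(-2, Add(Mul(-6, Rational(-1, 3)), Mul(-24, Rational(1, 4)))) = Add(-2, Add(2, -6)) = Add(-2, -4) = -6)
Mul(Add(-19, L), -38) = Mul(Add(-19, -6), -38) = Mul(-25, -38) = 950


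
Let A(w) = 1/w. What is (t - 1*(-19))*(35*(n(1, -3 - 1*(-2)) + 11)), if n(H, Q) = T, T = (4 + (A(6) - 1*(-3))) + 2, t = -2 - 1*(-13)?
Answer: 21175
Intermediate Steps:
t = 11 (t = -2 + 13 = 11)
T = 55/6 (T = (4 + (1/6 - 1*(-3))) + 2 = (4 + (⅙ + 3)) + 2 = (4 + 19/6) + 2 = 43/6 + 2 = 55/6 ≈ 9.1667)
n(H, Q) = 55/6
(t - 1*(-19))*(35*(n(1, -3 - 1*(-2)) + 11)) = (11 - 1*(-19))*(35*(55/6 + 11)) = (11 + 19)*(35*(121/6)) = 30*(4235/6) = 21175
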